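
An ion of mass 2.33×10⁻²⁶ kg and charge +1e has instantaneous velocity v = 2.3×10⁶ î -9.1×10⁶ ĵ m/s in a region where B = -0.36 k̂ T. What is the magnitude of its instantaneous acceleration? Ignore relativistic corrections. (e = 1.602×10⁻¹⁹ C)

|a| ≈ 2.32×10¹³ m/s²

v×B = (3.28×10⁶, 8.28×10⁵, 0) N/C.
F = q v×B = (1.602×10⁻¹⁹ C)·(3.28×10⁶, 8.28×10⁵, 0) = (5.25×10⁻¹³, 1.33×10⁻¹³, 0) N.
|a| = |F|/m = 5.413×10⁻¹³/2.33×10⁻²⁶ ≈ 2.32×10¹³ m/s².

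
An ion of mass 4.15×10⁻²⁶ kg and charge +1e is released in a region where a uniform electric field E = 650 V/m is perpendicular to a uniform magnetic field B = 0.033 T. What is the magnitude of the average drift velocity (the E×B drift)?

In crossed fields the guiding centre drifts at v_d = |E×B|/B² = E/B, independent of charge and mass.
v_d = 650/0.033 = 2.0×10⁴ m/s.

v_d ≈ 2.0×10⁴ m/s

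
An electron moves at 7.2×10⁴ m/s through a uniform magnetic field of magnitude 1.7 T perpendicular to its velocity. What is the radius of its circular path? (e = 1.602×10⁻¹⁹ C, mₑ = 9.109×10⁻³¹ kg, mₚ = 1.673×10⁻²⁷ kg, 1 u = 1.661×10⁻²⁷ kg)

r ≈ 2.4×10⁻⁷ m

The magnetic force provides the centripetal force: |q|vB = mv²/r.
r = mv/(|q|B) = (9.109×10⁻³¹)(7.2×10⁴)/((1.602×10⁻¹⁹)(1.7)) ≈ 2.4×10⁻⁷ m.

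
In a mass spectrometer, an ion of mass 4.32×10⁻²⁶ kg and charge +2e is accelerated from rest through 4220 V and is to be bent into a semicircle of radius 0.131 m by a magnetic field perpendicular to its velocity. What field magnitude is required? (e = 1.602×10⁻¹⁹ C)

v = √(2|q|V/m) = √(2·3.204×10⁻¹⁹·4220/4.32×10⁻²⁶) ≈ 2.502×10⁵ m/s.
B = mv/(|q|r) = (4.32×10⁻²⁶)(2.502×10⁵)/((3.204×10⁻¹⁹)(0.131)) ≈ 0.258 T.

B ≈ 0.258 T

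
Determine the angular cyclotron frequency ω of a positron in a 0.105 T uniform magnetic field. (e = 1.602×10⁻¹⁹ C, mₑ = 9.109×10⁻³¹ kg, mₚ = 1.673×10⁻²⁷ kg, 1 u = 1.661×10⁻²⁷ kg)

ω = |q|B/m.
ω = (1.602×10⁻¹⁹)(0.105)/9.109×10⁻³¹ ≈ 1.85×10¹⁰ rad/s.

ω ≈ 1.85×10¹⁰ rad/s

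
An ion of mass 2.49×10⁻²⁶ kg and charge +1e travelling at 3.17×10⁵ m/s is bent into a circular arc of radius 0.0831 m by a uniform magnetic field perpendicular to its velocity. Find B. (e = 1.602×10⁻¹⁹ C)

From |q|vB = mv²/r, B = mv/(|q|r).
B = (2.49×10⁻²⁶)(3.17×10⁵)/((1.602×10⁻¹⁹)(0.0831)) ≈ 0.593 T.

B ≈ 0.593 T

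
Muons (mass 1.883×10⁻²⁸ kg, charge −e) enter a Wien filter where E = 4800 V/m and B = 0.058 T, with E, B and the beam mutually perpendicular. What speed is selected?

v = 8.3×10⁴ m/s

Zero net Lorentz force requires |qE| = |q v×B|, i.e. E = vB.
v = E/B = 4800/0.058 = 8.3×10⁴ m/s.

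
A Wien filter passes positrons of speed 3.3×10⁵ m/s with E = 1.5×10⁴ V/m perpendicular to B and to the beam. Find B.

Balance of forces in the selector: qE = qvB ⇒ B = E/v.
B = 1.5×10⁴/3.3×10⁵ = 0.045 T.

B = 0.045 T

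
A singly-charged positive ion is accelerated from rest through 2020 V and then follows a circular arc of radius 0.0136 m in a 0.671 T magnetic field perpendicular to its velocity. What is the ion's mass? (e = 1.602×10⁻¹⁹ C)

m ≈ 3.30×10⁻²⁷ kg

Combine |q|V = ½mv² and r = mv/(|q|B): eliminate v to get m = qB²r²/(2V).
m = (1.602×10⁻¹⁹)(0.671)²(0.0136)²/(2·2020) ≈ 3.30×10⁻²⁷ kg.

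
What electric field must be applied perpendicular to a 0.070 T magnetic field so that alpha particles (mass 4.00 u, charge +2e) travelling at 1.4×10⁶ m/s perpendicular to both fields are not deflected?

For straight-line motion qE = qvB, so E = vB.
E = 1.4×10⁶ × 0.070 = 9.8×10⁴ V/m.

E = 9.8×10⁴ V/m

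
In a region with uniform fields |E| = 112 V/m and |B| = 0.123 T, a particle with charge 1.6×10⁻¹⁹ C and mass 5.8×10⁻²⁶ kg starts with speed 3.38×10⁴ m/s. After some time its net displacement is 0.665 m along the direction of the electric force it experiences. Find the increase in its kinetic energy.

The magnetic force is always ⟂ v and does no work; only the electric force changes KE.
ΔKE = F_E · d = |q|E d = (1.6×10⁻¹⁹)(112)(0.665) ≈ 1.19×10⁻¹⁷ J.

ΔKE ≈ 1.19×10⁻¹⁷ J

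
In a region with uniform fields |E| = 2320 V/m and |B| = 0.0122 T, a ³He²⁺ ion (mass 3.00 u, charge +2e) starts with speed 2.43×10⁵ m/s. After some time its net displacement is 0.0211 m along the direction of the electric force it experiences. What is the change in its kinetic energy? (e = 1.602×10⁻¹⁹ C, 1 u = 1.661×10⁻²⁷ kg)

ΔKE ≈ 1.57×10⁻¹⁷ J

The magnetic force is always ⟂ v and does no work; only the electric force changes KE.
ΔKE = F_E · d = |q|E d = (3.204×10⁻¹⁹)(2320)(0.0211) ≈ 1.57×10⁻¹⁷ J.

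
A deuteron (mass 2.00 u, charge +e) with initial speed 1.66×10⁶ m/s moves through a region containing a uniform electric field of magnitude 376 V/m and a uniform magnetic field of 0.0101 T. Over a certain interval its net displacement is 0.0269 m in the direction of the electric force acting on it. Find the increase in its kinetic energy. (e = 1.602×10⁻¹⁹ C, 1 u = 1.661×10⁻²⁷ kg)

ΔKE ≈ 1.62×10⁻¹⁸ J

The magnetic force is always ⟂ v and does no work; only the electric force changes KE.
ΔKE = F_E · d = |q|E d = (1.602×10⁻¹⁹)(376)(0.0269) ≈ 1.62×10⁻¹⁸ J.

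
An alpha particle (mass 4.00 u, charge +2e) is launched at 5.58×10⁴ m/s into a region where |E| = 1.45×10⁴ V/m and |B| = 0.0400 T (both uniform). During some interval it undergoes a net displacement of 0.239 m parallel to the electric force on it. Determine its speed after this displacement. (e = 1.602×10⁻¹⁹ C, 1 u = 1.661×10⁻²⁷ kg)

B does no work; ΔKE = |q|E d.
½mv_f² = ½mv₀² + |q|Ed = ½(6.644×10⁻²⁷)(5.58×10⁴)² + (3.204×10⁻¹⁹)(1.45×10⁴)(0.239) ≈ 1.034×10⁻¹⁷ J + 1.110×10⁻¹⁵ J ≈ 1.121×10⁻¹⁵ J.
v_f = √(2·1.121×10⁻¹⁵/6.644×10⁻²⁷) ≈ 5.81×10⁵ m/s.

v_f ≈ 5.81×10⁵ m/s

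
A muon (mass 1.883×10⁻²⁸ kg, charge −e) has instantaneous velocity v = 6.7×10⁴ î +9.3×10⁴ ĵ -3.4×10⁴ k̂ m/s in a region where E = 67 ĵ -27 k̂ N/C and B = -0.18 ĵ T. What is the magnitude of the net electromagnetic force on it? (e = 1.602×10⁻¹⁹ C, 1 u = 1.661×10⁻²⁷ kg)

v×B = (-6120, 0, -1.21×10⁴) N/C.
E + v×B = (-6120, 67.0, -1.21×10⁴) N/C.
F = q(E + v×B) = (−1.602×10⁻¹⁹ C)·(-6120, 67.0, -1.21×10⁴) = (9.80×10⁻¹⁶, -1.07×10⁻¹⁷, 1.94×10⁻¹⁵) N.
|F| = 2.17×10⁻¹⁵ N.

|F| ≈ 2.17×10⁻¹⁵ N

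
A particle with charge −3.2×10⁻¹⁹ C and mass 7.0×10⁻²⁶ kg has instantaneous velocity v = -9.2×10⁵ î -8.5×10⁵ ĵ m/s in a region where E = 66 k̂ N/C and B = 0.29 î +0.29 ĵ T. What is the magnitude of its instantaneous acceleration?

v×B = (0, 0, -2.03×10⁴) N/C.
E + v×B = (0, 0, -2.02×10⁴) N/C.
F = q(E + v×B) = (−3.2×10⁻¹⁹ C)·(0, 0, -2.02×10⁴) = (0, 0, 6.47×10⁻¹⁵) N.
|a| = |F|/m = 6.475×10⁻¹⁵/7.0×10⁻²⁶ ≈ 9.25×10¹⁰ m/s².

|a| ≈ 9.25×10¹⁰ m/s²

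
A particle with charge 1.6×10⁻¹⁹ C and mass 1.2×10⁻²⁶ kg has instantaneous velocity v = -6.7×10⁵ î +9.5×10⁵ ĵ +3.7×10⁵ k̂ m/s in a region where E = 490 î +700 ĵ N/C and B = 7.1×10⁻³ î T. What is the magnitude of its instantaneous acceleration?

|a| ≈ 1.00×10¹¹ m/s²

v×B = (0, 2630, -6740) N/C.
E + v×B = (490, 3330, -6740) N/C.
F = q(E + v×B) = (1.6×10⁻¹⁹ C)·(490, 3330, -6740) = (7.84×10⁻¹⁷, 5.32×10⁻¹⁶, -1.08×10⁻¹⁵) N.
|a| = |F|/m = 1.206×10⁻¹⁵/1.2×10⁻²⁶ ≈ 1.00×10¹¹ m/s².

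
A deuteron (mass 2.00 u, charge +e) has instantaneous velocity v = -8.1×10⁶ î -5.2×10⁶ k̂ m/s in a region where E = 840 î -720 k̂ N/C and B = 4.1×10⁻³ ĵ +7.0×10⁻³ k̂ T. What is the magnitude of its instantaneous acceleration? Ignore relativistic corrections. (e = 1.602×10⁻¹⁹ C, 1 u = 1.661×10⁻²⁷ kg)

v×B = (2.13×10⁴, 5.67×10⁴, -3.32×10⁴) N/C.
E + v×B = (2.22×10⁴, 5.67×10⁴, -3.39×10⁴) N/C.
F = q(E + v×B) = (1.602×10⁻¹⁹ C)·(2.22×10⁴, 5.67×10⁴, -3.39×10⁴) = (3.55×10⁻¹⁵, 9.08×10⁻¹⁵, -5.44×10⁻¹⁵) N.
|a| = |F|/m = 1.116×10⁻¹⁴/3.322×10⁻²⁷ ≈ 3.36×10¹² m/s².

|a| ≈ 3.36×10¹² m/s²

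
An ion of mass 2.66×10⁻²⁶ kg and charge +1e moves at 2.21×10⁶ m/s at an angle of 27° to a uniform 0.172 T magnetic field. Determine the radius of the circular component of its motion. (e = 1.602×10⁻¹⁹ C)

r ≈ 0.969 m

v⊥ = v sinθ = 2.21×10⁶·sin27° ≈ 1.003×10⁶ m/s.
r = m v⊥/(|q|B) = (2.66×10⁻²⁶)(1.003×10⁶)/((1.602×10⁻¹⁹)(0.172)) ≈ 0.969 m.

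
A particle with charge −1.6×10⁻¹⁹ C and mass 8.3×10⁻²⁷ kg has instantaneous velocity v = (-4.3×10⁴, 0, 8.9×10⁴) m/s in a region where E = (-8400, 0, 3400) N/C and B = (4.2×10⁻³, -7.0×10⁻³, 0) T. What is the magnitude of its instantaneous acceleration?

|a| ≈ 1.66×10¹¹ m/s²

v×B = (623, 374, 301) N/C.
E + v×B = (-7780, 374, 3700) N/C.
F = q(E + v×B) = (−1.6×10⁻¹⁹ C)·(-7780, 374, 3700) = (1.24×10⁻¹⁵, -5.98×10⁻¹⁷, -5.92×10⁻¹⁶) N.
|a| = |F|/m = 1.379×10⁻¹⁵/8.3×10⁻²⁷ ≈ 1.66×10¹¹ m/s².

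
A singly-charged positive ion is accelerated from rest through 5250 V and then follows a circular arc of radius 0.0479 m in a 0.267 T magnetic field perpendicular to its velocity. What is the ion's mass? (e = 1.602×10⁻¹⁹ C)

Combine |q|V = ½mv² and r = mv/(|q|B): eliminate v to get m = qB²r²/(2V).
m = (1.602×10⁻¹⁹)(0.267)²(0.0479)²/(2·5250) ≈ 2.50×10⁻²⁷ kg.

m ≈ 2.50×10⁻²⁷ kg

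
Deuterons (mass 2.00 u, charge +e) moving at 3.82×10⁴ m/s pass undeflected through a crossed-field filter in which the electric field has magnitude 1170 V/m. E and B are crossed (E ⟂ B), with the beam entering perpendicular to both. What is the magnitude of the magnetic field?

B = 0.0306 T

Balance of forces in the selector: qE = qvB ⇒ B = E/v.
B = 1170/3.82×10⁴ = 0.0306 T.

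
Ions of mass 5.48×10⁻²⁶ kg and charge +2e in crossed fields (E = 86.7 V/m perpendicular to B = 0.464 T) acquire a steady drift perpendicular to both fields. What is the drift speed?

v_d ≈ 187 m/s

In crossed fields the guiding centre drifts at v_d = |E×B|/B² = E/B, independent of charge and mass.
v_d = 86.7/0.464 = 187 m/s.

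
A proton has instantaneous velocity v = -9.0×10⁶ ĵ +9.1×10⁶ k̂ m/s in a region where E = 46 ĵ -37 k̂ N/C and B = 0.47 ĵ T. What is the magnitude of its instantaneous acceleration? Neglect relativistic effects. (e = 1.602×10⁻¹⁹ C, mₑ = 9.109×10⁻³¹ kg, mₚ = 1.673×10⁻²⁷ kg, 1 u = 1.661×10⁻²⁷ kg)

v×B = (-4.28×10⁶, 0, 0) N/C.
E + v×B = (-4.28×10⁶, 46.0, -37.0) N/C.
F = q(E + v×B) = (1.602×10⁻¹⁹ C)·(-4.28×10⁶, 46.0, -37.0) = (-6.85×10⁻¹³, 7.37×10⁻¹⁸, -5.93×10⁻¹⁸) N.
|a| = |F|/m = 6.852×10⁻¹³/1.673×10⁻²⁷ ≈ 4.10×10¹⁴ m/s².

|a| ≈ 4.10×10¹⁴ m/s²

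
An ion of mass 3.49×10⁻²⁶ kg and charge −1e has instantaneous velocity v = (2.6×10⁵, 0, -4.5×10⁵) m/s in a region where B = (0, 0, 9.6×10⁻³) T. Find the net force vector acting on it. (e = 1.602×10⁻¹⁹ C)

v×B = (0, -2500, 0) N/C.
F = q v×B = (−1.602×10⁻¹⁹ C)·(0, -2500, 0) = (0, 4.00×10⁻¹⁶, 0) N.

F ≈ (0, 4.00×10⁻¹⁶, 0) N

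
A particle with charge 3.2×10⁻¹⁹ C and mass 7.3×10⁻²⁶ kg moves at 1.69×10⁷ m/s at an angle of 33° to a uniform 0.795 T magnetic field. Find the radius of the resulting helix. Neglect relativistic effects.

r ≈ 2.64 m

v⊥ = v sinθ = 1.69×10⁷·sin33° ≈ 9.204×10⁶ m/s.
r = m v⊥/(|q|B) = (7.3×10⁻²⁶)(9.204×10⁶)/((3.2×10⁻¹⁹)(0.795)) ≈ 2.64 m.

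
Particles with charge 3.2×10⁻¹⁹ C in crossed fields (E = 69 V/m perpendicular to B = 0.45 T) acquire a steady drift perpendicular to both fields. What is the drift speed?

v_d ≈ 150 m/s

In crossed fields the guiding centre drifts at v_d = |E×B|/B² = E/B, independent of charge and mass.
v_d = 69/0.45 = 150 m/s.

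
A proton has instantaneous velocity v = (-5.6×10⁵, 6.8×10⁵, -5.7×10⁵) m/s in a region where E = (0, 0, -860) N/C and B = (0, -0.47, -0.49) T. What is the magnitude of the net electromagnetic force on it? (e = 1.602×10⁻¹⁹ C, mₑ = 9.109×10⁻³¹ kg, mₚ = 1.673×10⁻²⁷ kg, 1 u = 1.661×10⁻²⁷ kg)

|F| ≈ 1.14×10⁻¹³ N

v×B = (-6.01×10⁵, -2.74×10⁵, 2.63×10⁵) N/C.
E + v×B = (-6.01×10⁵, -2.74×10⁵, 2.62×10⁵) N/C.
F = q(E + v×B) = (1.602×10⁻¹⁹ C)·(-6.01×10⁵, -2.74×10⁵, 2.62×10⁵) = (-9.63×10⁻¹⁴, -4.40×10⁻¹⁴, 4.20×10⁻¹⁴) N.
|F| = 1.14×10⁻¹³ N.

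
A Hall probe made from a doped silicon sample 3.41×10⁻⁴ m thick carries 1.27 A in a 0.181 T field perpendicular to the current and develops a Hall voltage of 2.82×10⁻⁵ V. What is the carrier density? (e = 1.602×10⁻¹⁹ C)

n ≈ 1.49×10²⁶ m⁻³

From V_H = IB/(n e t), n = IB/(V_H e t).
n = (1.27)(0.181)/((2.82×10⁻⁵)(1.602×10⁻¹⁹)(3.41×10⁻⁴)) ≈ 1.49×10²⁶ m⁻³.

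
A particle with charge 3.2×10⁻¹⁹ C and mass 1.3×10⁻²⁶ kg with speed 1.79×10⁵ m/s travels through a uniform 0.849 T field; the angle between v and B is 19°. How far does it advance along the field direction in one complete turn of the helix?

v∥ = v cosθ = 1.79×10⁵·cos19° ≈ 1.692×10⁵ m/s.
T = 2πm/(|q|B) = 2π(1.3×10⁻²⁶)/((3.2×10⁻¹⁹)(0.849)) ≈ 3.007×10⁻⁷ s.
pitch = v∥ T = (1.692×10⁵)(3.007×10⁻⁷) ≈ 0.0509 m.

p ≈ 0.0509 m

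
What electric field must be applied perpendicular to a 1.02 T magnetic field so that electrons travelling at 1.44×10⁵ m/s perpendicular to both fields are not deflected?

E = 1.47×10⁵ V/m

For straight-line motion qE = qvB, so E = vB.
E = 1.44×10⁵ × 1.02 = 1.47×10⁵ V/m.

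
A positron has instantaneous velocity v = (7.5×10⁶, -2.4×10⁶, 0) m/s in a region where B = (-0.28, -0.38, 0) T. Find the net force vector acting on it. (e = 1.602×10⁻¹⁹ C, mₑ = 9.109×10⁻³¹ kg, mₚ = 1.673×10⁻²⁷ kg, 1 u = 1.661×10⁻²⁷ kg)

v×B = (0, 0, -3.52×10⁶) N/C.
F = q v×B = (1.602×10⁻¹⁹ C)·(0, 0, -3.52×10⁶) = (0, 0, -5.64×10⁻¹³) N.

F ≈ (0, 0, -5.64×10⁻¹³) N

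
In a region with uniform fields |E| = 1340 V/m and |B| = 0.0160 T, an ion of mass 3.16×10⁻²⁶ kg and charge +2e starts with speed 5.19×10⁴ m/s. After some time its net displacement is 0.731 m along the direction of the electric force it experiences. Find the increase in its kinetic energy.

The magnetic force is always ⟂ v and does no work; only the electric force changes KE.
ΔKE = F_E · d = |q|E d = (3.204×10⁻¹⁹)(1340)(0.731) ≈ 3.14×10⁻¹⁶ J.

ΔKE ≈ 3.14×10⁻¹⁶ J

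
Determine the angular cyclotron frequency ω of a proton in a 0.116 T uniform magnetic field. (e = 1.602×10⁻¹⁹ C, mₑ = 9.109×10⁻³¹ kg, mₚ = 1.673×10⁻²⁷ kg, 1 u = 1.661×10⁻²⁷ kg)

ω ≈ 1.11×10⁷ rad/s

ω = |q|B/m.
ω = (1.602×10⁻¹⁹)(0.116)/1.673×10⁻²⁷ ≈ 1.11×10⁷ rad/s.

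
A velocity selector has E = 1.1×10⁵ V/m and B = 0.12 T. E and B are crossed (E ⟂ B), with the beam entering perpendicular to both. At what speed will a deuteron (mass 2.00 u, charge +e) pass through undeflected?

v = 9.2×10⁵ m/s

For undeflected motion the electric and magnetic forces balance: qE = qvB.
v = E/B = 1.1×10⁵/0.12 = 9.2×10⁵ m/s.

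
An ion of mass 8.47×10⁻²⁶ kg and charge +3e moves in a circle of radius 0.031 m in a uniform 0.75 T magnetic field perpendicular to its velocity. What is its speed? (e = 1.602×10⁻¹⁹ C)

v ≈ 1.3×10⁵ m/s

From |q|vB = mv²/r, v = |q|Br/m.
v = (4.806×10⁻¹⁹)(0.75)(0.031)/8.47×10⁻²⁶ ≈ 1.3×10⁵ m/s.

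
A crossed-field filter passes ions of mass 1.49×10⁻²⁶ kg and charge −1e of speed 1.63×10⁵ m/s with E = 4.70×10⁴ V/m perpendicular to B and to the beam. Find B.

Balance of forces in the selector: qE = qvB ⇒ B = E/v.
B = 4.70×10⁴/1.63×10⁵ = 0.288 T.

B = 0.288 T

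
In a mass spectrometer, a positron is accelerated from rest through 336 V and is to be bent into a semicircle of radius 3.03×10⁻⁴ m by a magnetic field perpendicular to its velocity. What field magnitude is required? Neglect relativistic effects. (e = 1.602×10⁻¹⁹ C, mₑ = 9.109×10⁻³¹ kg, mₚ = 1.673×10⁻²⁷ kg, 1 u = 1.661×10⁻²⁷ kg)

B ≈ 0.204 T

v = √(2|q|V/m) = √(2·1.602×10⁻¹⁹·336/9.109×10⁻³¹) ≈ 1.087×10⁷ m/s.
B = mv/(|q|r) = (9.109×10⁻³¹)(1.087×10⁷)/((1.602×10⁻¹⁹)(3.03×10⁻⁴)) ≈ 0.204 T.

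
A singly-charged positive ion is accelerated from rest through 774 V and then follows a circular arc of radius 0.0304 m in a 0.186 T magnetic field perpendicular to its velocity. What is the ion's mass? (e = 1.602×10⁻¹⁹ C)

m ≈ 3.31×10⁻²⁷ kg

Combine |q|V = ½mv² and r = mv/(|q|B): eliminate v to get m = qB²r²/(2V).
m = (1.602×10⁻¹⁹)(0.186)²(0.0304)²/(2·774) ≈ 3.31×10⁻²⁷ kg.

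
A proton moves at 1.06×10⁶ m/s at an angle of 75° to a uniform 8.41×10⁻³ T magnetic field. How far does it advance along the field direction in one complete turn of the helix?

v∥ = v cosθ = 1.06×10⁶·cos75° ≈ 2.743×10⁵ m/s.
T = 2πm/(|q|B) = 2π(1.673×10⁻²⁷)/((1.602×10⁻¹⁹)(8.41×10⁻³)) ≈ 7.802×10⁻⁶ s.
pitch = v∥ T = (2.743×10⁵)(7.802×10⁻⁶) ≈ 2.14 m.

p ≈ 2.14 m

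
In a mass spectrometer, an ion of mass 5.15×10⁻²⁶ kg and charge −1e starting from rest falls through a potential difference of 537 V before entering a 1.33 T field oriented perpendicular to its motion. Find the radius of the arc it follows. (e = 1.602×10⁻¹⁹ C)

Acceleration: |q|V = ½mv² ⇒ v = √(2|q|V/m) = √(2·1.602×10⁻¹⁹·537/5.15×10⁻²⁶) ≈ 5.780×10⁴ m/s.
In the field: r = mv/(|q|B) = (5.15×10⁻²⁶)(5.780×10⁴)/((1.602×10⁻¹⁹)(1.33)) ≈ 0.0140 m.

r ≈ 0.0140 m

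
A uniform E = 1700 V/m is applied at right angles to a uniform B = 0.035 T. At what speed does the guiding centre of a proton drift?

v_d ≈ 4.9×10⁴ m/s

In crossed fields the guiding centre drifts at v_d = |E×B|/B² = E/B, independent of charge and mass.
v_d = 1700/0.035 = 4.9×10⁴ m/s.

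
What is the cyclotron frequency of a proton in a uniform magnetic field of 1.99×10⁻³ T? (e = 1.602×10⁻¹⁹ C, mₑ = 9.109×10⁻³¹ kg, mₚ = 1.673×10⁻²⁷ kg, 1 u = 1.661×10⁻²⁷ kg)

f ≈ 3.03×10⁴ Hz

f = |q|B/(2πm).
f = (1.602×10⁻¹⁹)(1.99×10⁻³)/(2π·1.673×10⁻²⁷) ≈ 3.03×10⁴ Hz.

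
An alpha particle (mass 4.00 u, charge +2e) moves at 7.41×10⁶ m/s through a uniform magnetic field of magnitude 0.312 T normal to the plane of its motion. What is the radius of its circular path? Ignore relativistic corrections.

The magnetic force provides the centripetal force: |q|vB = mv²/r.
r = mv/(|q|B) = (6.644×10⁻²⁷)(7.41×10⁶)/((3.204×10⁻¹⁹)(0.312)) ≈ 0.492 m.

r ≈ 0.492 m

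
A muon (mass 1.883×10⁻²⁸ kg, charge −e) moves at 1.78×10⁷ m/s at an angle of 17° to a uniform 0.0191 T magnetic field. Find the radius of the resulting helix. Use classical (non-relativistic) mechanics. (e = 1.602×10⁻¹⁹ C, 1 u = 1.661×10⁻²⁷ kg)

r ≈ 0.320 m

v⊥ = v sinθ = 1.78×10⁷·sin17° ≈ 5.204×10⁶ m/s.
r = m v⊥/(|q|B) = (1.883×10⁻²⁸)(5.204×10⁶)/((1.602×10⁻¹⁹)(0.0191)) ≈ 0.320 m.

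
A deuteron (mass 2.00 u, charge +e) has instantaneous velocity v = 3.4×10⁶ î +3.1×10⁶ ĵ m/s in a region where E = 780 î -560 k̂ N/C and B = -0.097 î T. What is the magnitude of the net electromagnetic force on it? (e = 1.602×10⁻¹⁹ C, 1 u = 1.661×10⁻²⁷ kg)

|F| ≈ 4.81×10⁻¹⁴ N

v×B = (0, 0, 3.01×10⁵) N/C.
E + v×B = (780, 0, 3.00×10⁵) N/C.
F = q(E + v×B) = (1.602×10⁻¹⁹ C)·(780, 0, 3.00×10⁵) = (1.25×10⁻¹⁶, 0, 4.81×10⁻¹⁴) N.
|F| = 4.81×10⁻¹⁴ N.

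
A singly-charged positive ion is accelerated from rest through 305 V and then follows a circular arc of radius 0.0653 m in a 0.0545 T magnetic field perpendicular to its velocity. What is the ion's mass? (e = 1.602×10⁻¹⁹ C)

m ≈ 3.33×10⁻²⁷ kg

Combine |q|V = ½mv² and r = mv/(|q|B): eliminate v to get m = qB²r²/(2V).
m = (1.602×10⁻¹⁹)(0.0545)²(0.0653)²/(2·305) ≈ 3.33×10⁻²⁷ kg.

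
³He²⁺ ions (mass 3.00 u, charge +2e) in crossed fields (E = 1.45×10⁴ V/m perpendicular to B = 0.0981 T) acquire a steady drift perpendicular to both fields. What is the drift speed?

In crossed fields the guiding centre drifts at v_d = |E×B|/B² = E/B, independent of charge and mass.
v_d = 1.45×10⁴/0.0981 = 1.48×10⁵ m/s.

v_d ≈ 1.48×10⁵ m/s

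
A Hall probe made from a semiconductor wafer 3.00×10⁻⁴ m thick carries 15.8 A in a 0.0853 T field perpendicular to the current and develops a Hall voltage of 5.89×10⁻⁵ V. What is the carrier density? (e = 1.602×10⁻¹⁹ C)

n ≈ 4.76×10²⁶ m⁻³

From V_H = IB/(n e t), n = IB/(V_H e t).
n = (15.8)(0.0853)/((5.89×10⁻⁵)(1.602×10⁻¹⁹)(3.00×10⁻⁴)) ≈ 4.76×10²⁶ m⁻³.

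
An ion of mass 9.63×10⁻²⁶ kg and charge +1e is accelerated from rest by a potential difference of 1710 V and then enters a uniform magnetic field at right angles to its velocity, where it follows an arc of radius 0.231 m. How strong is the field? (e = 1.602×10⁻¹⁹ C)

B ≈ 0.196 T

v = √(2|q|V/m) = √(2·1.602×10⁻¹⁹·1710/9.63×10⁻²⁶) ≈ 7.543×10⁴ m/s.
B = mv/(|q|r) = (9.63×10⁻²⁶)(7.543×10⁴)/((1.602×10⁻¹⁹)(0.231)) ≈ 0.196 T.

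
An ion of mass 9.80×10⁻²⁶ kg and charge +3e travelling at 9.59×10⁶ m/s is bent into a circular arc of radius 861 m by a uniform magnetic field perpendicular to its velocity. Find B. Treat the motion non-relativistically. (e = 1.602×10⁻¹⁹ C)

B ≈ 2.27×10⁻³ T

From |q|vB = mv²/r, B = mv/(|q|r).
B = (9.80×10⁻²⁶)(9.59×10⁶)/((4.806×10⁻¹⁹)(861)) ≈ 2.27×10⁻³ T.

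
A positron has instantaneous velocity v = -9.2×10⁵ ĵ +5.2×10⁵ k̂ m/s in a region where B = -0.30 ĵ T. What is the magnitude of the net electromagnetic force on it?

v×B = (1.56×10⁵, 0, 0) N/C.
F = q v×B = (1.602×10⁻¹⁹ C)·(1.56×10⁵, 0, 0) = (2.50×10⁻¹⁴, 0, 0) N.
|F| = 2.50×10⁻¹⁴ N.

|F| ≈ 2.50×10⁻¹⁴ N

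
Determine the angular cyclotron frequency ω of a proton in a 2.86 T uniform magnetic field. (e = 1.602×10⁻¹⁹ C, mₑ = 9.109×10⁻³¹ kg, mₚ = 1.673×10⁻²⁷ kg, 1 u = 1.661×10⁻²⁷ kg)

ω ≈ 2.74×10⁸ rad/s

ω = |q|B/m.
ω = (1.602×10⁻¹⁹)(2.86)/1.673×10⁻²⁷ ≈ 2.74×10⁸ rad/s.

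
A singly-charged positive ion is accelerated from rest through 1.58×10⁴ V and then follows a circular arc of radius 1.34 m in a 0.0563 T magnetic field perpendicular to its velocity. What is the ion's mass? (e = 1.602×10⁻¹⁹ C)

Combine |q|V = ½mv² and r = mv/(|q|B): eliminate v to get m = qB²r²/(2V).
m = (1.602×10⁻¹⁹)(0.0563)²(1.34)²/(2·1.58×10⁴) ≈ 2.89×10⁻²⁶ kg.

m ≈ 2.89×10⁻²⁶ kg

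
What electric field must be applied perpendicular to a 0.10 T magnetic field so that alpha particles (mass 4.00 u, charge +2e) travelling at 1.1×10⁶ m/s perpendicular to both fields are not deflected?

E = 1.1×10⁵ V/m

For straight-line motion qE = qvB, so E = vB.
E = 1.1×10⁶ × 0.10 = 1.1×10⁵ V/m.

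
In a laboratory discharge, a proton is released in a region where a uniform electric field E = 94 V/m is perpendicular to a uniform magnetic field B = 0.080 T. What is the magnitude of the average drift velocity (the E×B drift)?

v_d ≈ 1200 m/s

In crossed fields the guiding centre drifts at v_d = |E×B|/B² = E/B, independent of charge and mass.
v_d = 94/0.080 = 1200 m/s.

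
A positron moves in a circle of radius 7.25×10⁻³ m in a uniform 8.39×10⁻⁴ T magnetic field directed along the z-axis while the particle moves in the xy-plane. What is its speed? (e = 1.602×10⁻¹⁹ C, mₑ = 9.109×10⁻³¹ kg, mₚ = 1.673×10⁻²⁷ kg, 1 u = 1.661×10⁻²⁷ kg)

v ≈ 1.07×10⁶ m/s

From |q|vB = mv²/r, v = |q|Br/m.
v = (1.602×10⁻¹⁹)(8.39×10⁻⁴)(7.25×10⁻³)/9.109×10⁻³¹ ≈ 1.07×10⁶ m/s.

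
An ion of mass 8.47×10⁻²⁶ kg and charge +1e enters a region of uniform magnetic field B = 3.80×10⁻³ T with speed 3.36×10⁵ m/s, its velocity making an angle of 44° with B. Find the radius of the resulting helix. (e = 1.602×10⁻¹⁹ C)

r ≈ 32.5 m

v⊥ = v sinθ = 3.36×10⁵·sin44° ≈ 2.334×10⁵ m/s.
r = m v⊥/(|q|B) = (8.47×10⁻²⁶)(2.334×10⁵)/((1.602×10⁻¹⁹)(3.80×10⁻³)) ≈ 32.5 m.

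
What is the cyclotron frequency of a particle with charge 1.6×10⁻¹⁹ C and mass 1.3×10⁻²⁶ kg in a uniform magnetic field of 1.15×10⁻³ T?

f ≈ 2250 Hz

f = |q|B/(2πm).
f = (1.6×10⁻¹⁹)(1.15×10⁻³)/(2π·1.3×10⁻²⁶) ≈ 2250 Hz.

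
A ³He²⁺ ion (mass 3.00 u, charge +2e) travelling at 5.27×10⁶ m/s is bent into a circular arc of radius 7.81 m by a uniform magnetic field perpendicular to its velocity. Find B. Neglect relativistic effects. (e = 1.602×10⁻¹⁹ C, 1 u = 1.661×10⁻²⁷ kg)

From |q|vB = mv²/r, B = mv/(|q|r).
B = (4.983×10⁻²⁷)(5.27×10⁶)/((3.204×10⁻¹⁹)(7.81)) ≈ 0.0105 T.

B ≈ 0.0105 T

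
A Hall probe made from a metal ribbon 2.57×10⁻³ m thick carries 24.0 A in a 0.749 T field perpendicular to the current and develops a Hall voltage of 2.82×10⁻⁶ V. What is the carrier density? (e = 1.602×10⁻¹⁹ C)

n ≈ 1.55×10²⁸ m⁻³

From V_H = IB/(n e t), n = IB/(V_H e t).
n = (24.0)(0.749)/((2.82×10⁻⁶)(1.602×10⁻¹⁹)(2.57×10⁻³)) ≈ 1.55×10²⁸ m⁻³.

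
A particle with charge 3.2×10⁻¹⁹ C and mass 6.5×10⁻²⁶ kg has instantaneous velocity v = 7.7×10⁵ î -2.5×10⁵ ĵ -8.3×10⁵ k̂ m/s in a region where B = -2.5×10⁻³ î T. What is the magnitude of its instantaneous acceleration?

v×B = (0, 2080, -625) N/C.
F = q v×B = (3.2×10⁻¹⁹ C)·(0, 2080, -625) = (0, 6.64×10⁻¹⁶, -2.00×10⁻¹⁶) N.
|a| = |F|/m = 6.935×10⁻¹⁶/6.5×10⁻²⁶ ≈ 1.07×10¹⁰ m/s².

|a| ≈ 1.07×10¹⁰ m/s²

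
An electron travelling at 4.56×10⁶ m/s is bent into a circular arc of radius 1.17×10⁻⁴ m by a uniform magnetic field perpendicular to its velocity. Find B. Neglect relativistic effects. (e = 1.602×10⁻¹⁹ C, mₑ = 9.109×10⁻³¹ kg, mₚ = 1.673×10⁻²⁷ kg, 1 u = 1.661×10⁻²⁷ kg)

From |q|vB = mv²/r, B = mv/(|q|r).
B = (9.109×10⁻³¹)(4.56×10⁶)/((1.602×10⁻¹⁹)(1.17×10⁻⁴)) ≈ 0.222 T.

B ≈ 0.222 T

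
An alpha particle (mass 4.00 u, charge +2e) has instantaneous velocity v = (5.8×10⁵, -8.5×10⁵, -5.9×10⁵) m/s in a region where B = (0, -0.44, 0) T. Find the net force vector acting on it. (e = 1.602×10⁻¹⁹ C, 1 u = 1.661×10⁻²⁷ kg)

v×B = (-2.60×10⁵, 0, -2.55×10⁵) N/C.
F = q v×B = (3.204×10⁻¹⁹ C)·(-2.60×10⁵, 0, -2.55×10⁵) = (-8.32×10⁻¹⁴, 0, -8.18×10⁻¹⁴) N.

F ≈ (-8.32×10⁻¹⁴, 0, -8.18×10⁻¹⁴) N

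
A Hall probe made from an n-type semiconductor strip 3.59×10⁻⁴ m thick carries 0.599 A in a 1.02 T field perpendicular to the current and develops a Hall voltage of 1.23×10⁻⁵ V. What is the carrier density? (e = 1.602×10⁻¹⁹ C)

n ≈ 8.64×10²⁶ m⁻³

From V_H = IB/(n e t), n = IB/(V_H e t).
n = (0.599)(1.02)/((1.23×10⁻⁵)(1.602×10⁻¹⁹)(3.59×10⁻⁴)) ≈ 8.64×10²⁶ m⁻³.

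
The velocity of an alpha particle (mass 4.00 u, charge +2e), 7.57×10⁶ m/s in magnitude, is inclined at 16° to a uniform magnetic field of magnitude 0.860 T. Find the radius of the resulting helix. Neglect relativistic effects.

r ≈ 0.0503 m

v⊥ = v sinθ = 7.57×10⁶·sin16° ≈ 2.087×10⁶ m/s.
r = m v⊥/(|q|B) = (6.644×10⁻²⁷)(2.087×10⁶)/((3.204×10⁻¹⁹)(0.860)) ≈ 0.0503 m.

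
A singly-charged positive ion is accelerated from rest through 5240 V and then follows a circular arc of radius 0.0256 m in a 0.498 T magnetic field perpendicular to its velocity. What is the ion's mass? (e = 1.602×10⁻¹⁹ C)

m ≈ 2.48×10⁻²⁷ kg

Combine |q|V = ½mv² and r = mv/(|q|B): eliminate v to get m = qB²r²/(2V).
m = (1.602×10⁻¹⁹)(0.498)²(0.0256)²/(2·5240) ≈ 2.48×10⁻²⁷ kg.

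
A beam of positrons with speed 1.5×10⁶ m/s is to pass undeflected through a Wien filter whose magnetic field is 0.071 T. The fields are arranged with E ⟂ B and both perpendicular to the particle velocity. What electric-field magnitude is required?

For straight-line motion qE = qvB, so E = vB.
E = 1.5×10⁶ × 0.071 = 1.1×10⁵ V/m.

E = 1.1×10⁵ V/m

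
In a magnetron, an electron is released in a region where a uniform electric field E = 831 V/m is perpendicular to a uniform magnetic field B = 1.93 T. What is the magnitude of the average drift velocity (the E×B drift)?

The E×B drift speed is v_d = E/B.
v_d = 831/1.93 = 431 m/s.

v_d ≈ 431 m/s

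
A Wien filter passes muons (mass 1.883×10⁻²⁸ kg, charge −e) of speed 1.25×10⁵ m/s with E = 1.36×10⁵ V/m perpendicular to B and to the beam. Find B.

B = 1.09 T

Balance of forces in the selector: qE = qvB ⇒ B = E/v.
B = 1.36×10⁵/1.25×10⁵ = 1.09 T.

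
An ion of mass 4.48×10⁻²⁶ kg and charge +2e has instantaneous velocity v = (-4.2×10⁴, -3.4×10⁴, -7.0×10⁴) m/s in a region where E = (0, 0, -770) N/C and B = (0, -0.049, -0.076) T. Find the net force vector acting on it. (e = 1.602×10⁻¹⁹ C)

F ≈ (-2.71×10⁻¹⁶, -1.02×10⁻¹⁵, 4.13×10⁻¹⁶) N

v×B = (-846, -3190, 2060) N/C.
E + v×B = (-846, -3190, 1290) N/C.
F = q(E + v×B) = (3.204×10⁻¹⁹ C)·(-846, -3190, 1290) = (-2.71×10⁻¹⁶, -1.02×10⁻¹⁵, 4.13×10⁻¹⁶) N.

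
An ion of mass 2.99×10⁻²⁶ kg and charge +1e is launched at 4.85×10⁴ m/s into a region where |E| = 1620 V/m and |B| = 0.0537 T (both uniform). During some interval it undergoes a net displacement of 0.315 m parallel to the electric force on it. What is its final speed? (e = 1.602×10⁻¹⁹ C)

v_f ≈ 8.84×10⁴ m/s

B does no work; ΔKE = |q|E d.
½mv_f² = ½mv₀² + |q|Ed = ½(2.99×10⁻²⁶)(4.85×10⁴)² + (1.602×10⁻¹⁹)(1620)(0.315) ≈ 3.517×10⁻¹⁷ J + 8.175×10⁻¹⁷ J ≈ 1.169×10⁻¹⁶ J.
v_f = √(2·1.169×10⁻¹⁶/2.99×10⁻²⁶) ≈ 8.84×10⁴ m/s.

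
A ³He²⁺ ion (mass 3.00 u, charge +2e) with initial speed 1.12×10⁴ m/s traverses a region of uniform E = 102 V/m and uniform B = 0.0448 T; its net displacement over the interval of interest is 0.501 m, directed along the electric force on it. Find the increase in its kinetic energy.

ΔKE ≈ 1.64×10⁻¹⁷ J

The magnetic force is always ⟂ v and does no work; only the electric force changes KE.
ΔKE = F_E · d = |q|E d = (3.204×10⁻¹⁹)(102)(0.501) ≈ 1.64×10⁻¹⁷ J.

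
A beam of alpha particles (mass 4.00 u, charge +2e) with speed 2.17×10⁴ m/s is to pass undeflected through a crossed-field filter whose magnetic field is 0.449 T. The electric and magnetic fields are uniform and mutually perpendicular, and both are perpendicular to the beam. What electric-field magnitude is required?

E = 9740 V/m

For straight-line motion qE = qvB, so E = vB.
E = 2.17×10⁴ × 0.449 = 9740 V/m.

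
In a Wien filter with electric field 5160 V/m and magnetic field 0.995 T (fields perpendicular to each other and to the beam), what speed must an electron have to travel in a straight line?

Zero net Lorentz force requires |qE| = |q v×B|, i.e. E = vB.
v = E/B = 5160/0.995 = 5190 m/s.

v = 5190 m/s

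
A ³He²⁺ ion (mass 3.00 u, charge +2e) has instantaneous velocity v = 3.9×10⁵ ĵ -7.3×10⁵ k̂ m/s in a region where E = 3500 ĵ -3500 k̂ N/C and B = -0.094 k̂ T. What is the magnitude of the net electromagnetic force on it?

v×B = (-3.67×10⁴, 0, 0) N/C.
E + v×B = (-3.67×10⁴, 3500, -3500) N/C.
F = q(E + v×B) = (3.204×10⁻¹⁹ C)·(-3.67×10⁴, 3500, -3500) = (-1.17×10⁻¹⁴, 1.12×10⁻¹⁵, -1.12×10⁻¹⁵) N.
|F| = 1.19×10⁻¹⁴ N.

|F| ≈ 1.19×10⁻¹⁴ N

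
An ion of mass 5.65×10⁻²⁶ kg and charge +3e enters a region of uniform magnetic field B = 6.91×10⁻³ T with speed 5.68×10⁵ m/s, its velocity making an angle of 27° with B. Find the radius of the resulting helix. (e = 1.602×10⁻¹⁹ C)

v⊥ = v sinθ = 5.68×10⁵·sin27° ≈ 2.579×10⁵ m/s.
r = m v⊥/(|q|B) = (5.65×10⁻²⁶)(2.579×10⁵)/((4.806×10⁻¹⁹)(6.91×10⁻³)) ≈ 4.39 m.

r ≈ 4.39 m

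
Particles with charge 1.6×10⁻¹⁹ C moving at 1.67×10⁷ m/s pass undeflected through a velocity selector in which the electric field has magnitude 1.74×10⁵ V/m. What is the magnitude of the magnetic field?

Balance of forces in the selector: qE = qvB ⇒ B = E/v.
B = 1.74×10⁵/1.67×10⁷ = 0.0104 T.

B = 0.0104 T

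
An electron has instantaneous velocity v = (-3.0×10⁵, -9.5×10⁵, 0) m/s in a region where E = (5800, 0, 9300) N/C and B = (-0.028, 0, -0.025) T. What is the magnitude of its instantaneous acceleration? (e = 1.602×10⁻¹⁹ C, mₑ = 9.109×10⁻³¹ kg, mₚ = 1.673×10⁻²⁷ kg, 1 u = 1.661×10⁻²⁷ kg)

|a| ≈ 6.16×10¹⁵ m/s²

v×B = (2.38×10⁴, -7500, -2.66×10⁴) N/C.
E + v×B = (2.96×10⁴, -7500, -1.73×10⁴) N/C.
F = q(E + v×B) = (−1.602×10⁻¹⁹ C)·(2.96×10⁴, -7500, -1.73×10⁴) = (-4.73×10⁻¹⁵, 1.20×10⁻¹⁵, 2.77×10⁻¹⁵) N.
|a| = |F|/m = 5.616×10⁻¹⁵/9.109×10⁻³¹ ≈ 6.16×10¹⁵ m/s².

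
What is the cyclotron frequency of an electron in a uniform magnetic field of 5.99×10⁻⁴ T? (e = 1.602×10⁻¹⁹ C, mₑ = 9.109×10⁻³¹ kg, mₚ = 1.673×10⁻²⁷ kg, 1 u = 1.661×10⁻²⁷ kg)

f ≈ 1.68×10⁷ Hz

f = |q|B/(2πm).
f = (1.602×10⁻¹⁹)(5.99×10⁻⁴)/(2π·9.109×10⁻³¹) ≈ 1.68×10⁷ Hz.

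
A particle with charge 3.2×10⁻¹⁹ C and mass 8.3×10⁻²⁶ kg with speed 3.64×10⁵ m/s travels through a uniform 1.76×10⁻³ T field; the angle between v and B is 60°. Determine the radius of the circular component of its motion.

v⊥ = v sinθ = 3.64×10⁵·sin60° ≈ 3.152×10⁵ m/s.
r = m v⊥/(|q|B) = (8.3×10⁻²⁶)(3.152×10⁵)/((3.2×10⁻¹⁹)(1.76×10⁻³)) ≈ 46.5 m.

r ≈ 46.5 m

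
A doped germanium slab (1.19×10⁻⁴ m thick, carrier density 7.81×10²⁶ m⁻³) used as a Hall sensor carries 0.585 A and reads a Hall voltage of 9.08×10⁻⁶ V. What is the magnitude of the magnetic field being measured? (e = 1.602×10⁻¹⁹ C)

From V_H = IB/(n e t), B = V_H n e t / I.
B = (9.08×10⁻⁶)(7.81×10²⁶)(1.602×10⁻¹⁹)(1.19×10⁻⁴)/0.585 ≈ 0.231 T.

B ≈ 0.231 T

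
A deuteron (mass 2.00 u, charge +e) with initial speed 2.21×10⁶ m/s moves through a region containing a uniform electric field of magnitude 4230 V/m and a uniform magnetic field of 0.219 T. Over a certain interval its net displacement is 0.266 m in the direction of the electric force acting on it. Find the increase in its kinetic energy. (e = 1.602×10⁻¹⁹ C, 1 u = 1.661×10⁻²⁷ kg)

The magnetic force is always ⟂ v and does no work; only the electric force changes KE.
ΔKE = F_E · d = |q|E d = (1.602×10⁻¹⁹)(4230)(0.266) ≈ 1.80×10⁻¹⁶ J.

ΔKE ≈ 1.80×10⁻¹⁶ J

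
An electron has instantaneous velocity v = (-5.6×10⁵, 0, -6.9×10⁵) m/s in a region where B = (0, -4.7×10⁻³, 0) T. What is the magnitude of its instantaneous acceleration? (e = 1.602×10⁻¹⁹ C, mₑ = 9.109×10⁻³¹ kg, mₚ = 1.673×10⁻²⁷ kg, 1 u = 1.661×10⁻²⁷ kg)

|a| ≈ 7.35×10¹⁴ m/s²

v×B = (-3240, 0, 2630) N/C.
F = q v×B = (−1.602×10⁻¹⁹ C)·(-3240, 0, 2630) = (5.20×10⁻¹⁶, 0, -4.22×10⁻¹⁶) N.
|a| = |F|/m = 6.691×10⁻¹⁶/9.109×10⁻³¹ ≈ 7.35×10¹⁴ m/s².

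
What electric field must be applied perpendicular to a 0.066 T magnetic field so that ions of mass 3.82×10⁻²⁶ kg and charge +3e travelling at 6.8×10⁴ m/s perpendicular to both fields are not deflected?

E = 4500 V/m

For straight-line motion qE = qvB, so E = vB.
E = 6.8×10⁴ × 0.066 = 4500 V/m.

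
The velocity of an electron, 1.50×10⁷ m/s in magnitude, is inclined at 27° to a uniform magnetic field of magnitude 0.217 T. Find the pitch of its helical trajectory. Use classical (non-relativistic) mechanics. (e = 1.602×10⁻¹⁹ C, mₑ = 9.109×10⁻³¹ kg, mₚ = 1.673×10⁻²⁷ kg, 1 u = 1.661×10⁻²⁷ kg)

p ≈ 2.20×10⁻³ m

v∥ = v cosθ = 1.50×10⁷·cos27° ≈ 1.337×10⁷ m/s.
T = 2πm/(|q|B) = 2π(9.109×10⁻³¹)/((1.602×10⁻¹⁹)(0.217)) ≈ 1.646×10⁻¹⁰ s.
pitch = v∥ T = (1.337×10⁷)(1.646×10⁻¹⁰) ≈ 2.20×10⁻³ m.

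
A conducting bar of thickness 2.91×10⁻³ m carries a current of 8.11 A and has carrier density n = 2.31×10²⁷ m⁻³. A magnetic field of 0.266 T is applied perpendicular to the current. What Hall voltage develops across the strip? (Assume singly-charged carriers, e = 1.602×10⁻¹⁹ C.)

V_H ≈ 2.00×10⁻⁶ V

V_H = IB/(n e t).
V_H = (8.11)(0.266)/((2.31×10²⁷)(1.602×10⁻¹⁹)(2.91×10⁻³)) ≈ 2.00×10⁻⁶ V.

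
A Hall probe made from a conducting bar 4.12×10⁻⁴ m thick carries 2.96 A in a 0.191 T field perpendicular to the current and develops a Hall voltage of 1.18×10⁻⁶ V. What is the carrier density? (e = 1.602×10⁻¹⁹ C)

n ≈ 7.26×10²⁷ m⁻³

From V_H = IB/(n e t), n = IB/(V_H e t).
n = (2.96)(0.191)/((1.18×10⁻⁶)(1.602×10⁻¹⁹)(4.12×10⁻⁴)) ≈ 7.26×10²⁷ m⁻³.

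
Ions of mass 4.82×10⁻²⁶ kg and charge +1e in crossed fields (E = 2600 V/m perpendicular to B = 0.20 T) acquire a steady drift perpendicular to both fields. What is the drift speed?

The E×B drift speed is v_d = E/B.
v_d = 2600/0.20 = 1.3×10⁴ m/s.

v_d ≈ 1.3×10⁴ m/s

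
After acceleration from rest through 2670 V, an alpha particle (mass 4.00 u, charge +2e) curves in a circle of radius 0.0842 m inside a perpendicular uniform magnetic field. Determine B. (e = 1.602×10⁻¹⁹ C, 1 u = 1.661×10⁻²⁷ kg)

B ≈ 0.125 T

v = √(2|q|V/m) = √(2·3.204×10⁻¹⁹·2670/6.644×10⁻²⁷) ≈ 5.075×10⁵ m/s.
B = mv/(|q|r) = (6.644×10⁻²⁷)(5.075×10⁵)/((3.204×10⁻¹⁹)(0.0842)) ≈ 0.125 T.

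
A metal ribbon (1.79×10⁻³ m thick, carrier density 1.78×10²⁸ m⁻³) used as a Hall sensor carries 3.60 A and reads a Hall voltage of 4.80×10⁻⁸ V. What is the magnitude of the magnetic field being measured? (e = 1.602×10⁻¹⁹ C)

From V_H = IB/(n e t), B = V_H n e t / I.
B = (4.80×10⁻⁸)(1.78×10²⁸)(1.602×10⁻¹⁹)(1.79×10⁻³)/3.60 ≈ 0.0681 T.

B ≈ 0.0681 T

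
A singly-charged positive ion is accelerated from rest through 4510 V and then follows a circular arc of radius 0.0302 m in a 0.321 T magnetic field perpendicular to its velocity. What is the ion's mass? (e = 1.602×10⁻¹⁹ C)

Combine |q|V = ½mv² and r = mv/(|q|B): eliminate v to get m = qB²r²/(2V).
m = (1.602×10⁻¹⁹)(0.321)²(0.0302)²/(2·4510) ≈ 1.67×10⁻²⁷ kg.

m ≈ 1.67×10⁻²⁷ kg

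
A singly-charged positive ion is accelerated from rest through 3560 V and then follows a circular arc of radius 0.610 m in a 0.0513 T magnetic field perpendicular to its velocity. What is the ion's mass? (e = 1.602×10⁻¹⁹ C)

m ≈ 2.20×10⁻²⁶ kg

Combine |q|V = ½mv² and r = mv/(|q|B): eliminate v to get m = qB²r²/(2V).
m = (1.602×10⁻¹⁹)(0.0513)²(0.610)²/(2·3560) ≈ 2.20×10⁻²⁶ kg.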